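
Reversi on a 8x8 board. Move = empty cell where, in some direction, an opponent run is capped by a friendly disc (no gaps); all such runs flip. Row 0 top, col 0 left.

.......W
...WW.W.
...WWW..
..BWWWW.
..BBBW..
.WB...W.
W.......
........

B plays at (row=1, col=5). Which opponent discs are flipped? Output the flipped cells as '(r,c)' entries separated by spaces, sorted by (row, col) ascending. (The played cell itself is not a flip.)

Dir NW: first cell '.' (not opp) -> no flip
Dir N: first cell '.' (not opp) -> no flip
Dir NE: first cell '.' (not opp) -> no flip
Dir W: opp run (1,4) (1,3), next='.' -> no flip
Dir E: opp run (1,6), next='.' -> no flip
Dir SW: opp run (2,4) (3,3) capped by B -> flip
Dir S: opp run (2,5) (3,5) (4,5), next='.' -> no flip
Dir SE: first cell '.' (not opp) -> no flip

Answer: (2,4) (3,3)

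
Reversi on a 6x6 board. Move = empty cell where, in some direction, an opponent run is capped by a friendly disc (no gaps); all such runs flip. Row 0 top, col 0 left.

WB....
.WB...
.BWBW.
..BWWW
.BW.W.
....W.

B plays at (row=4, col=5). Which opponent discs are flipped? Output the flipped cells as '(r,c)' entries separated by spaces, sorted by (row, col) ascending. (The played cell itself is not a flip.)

Dir NW: opp run (3,4) capped by B -> flip
Dir N: opp run (3,5), next='.' -> no flip
Dir NE: edge -> no flip
Dir W: opp run (4,4), next='.' -> no flip
Dir E: edge -> no flip
Dir SW: opp run (5,4), next=edge -> no flip
Dir S: first cell '.' (not opp) -> no flip
Dir SE: edge -> no flip

Answer: (3,4)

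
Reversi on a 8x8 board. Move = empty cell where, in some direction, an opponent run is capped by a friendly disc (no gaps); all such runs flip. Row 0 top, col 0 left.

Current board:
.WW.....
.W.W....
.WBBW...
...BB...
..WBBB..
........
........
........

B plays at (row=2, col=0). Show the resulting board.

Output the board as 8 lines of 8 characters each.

Answer: .WW.....
.W.W....
BBBBW...
...BB...
..WBBB..
........
........
........

Derivation:
Place B at (2,0); scan 8 dirs for brackets.
Dir NW: edge -> no flip
Dir N: first cell '.' (not opp) -> no flip
Dir NE: opp run (1,1) (0,2), next=edge -> no flip
Dir W: edge -> no flip
Dir E: opp run (2,1) capped by B -> flip
Dir SW: edge -> no flip
Dir S: first cell '.' (not opp) -> no flip
Dir SE: first cell '.' (not opp) -> no flip
All flips: (2,1)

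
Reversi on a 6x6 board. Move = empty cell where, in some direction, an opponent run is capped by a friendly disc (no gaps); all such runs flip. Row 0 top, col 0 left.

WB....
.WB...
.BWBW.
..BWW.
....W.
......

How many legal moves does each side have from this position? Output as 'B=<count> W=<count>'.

-- B to move --
(0,2): no bracket -> illegal
(1,0): flips 1 -> legal
(1,3): no bracket -> illegal
(1,4): no bracket -> illegal
(1,5): no bracket -> illegal
(2,0): no bracket -> illegal
(2,5): flips 1 -> legal
(3,1): no bracket -> illegal
(3,5): flips 2 -> legal
(4,2): no bracket -> illegal
(4,3): flips 1 -> legal
(4,5): flips 1 -> legal
(5,3): no bracket -> illegal
(5,4): no bracket -> illegal
(5,5): no bracket -> illegal
B mobility = 5
-- W to move --
(0,2): flips 2 -> legal
(0,3): no bracket -> illegal
(1,0): no bracket -> illegal
(1,3): flips 2 -> legal
(1,4): no bracket -> illegal
(2,0): flips 1 -> legal
(3,0): no bracket -> illegal
(3,1): flips 2 -> legal
(4,1): no bracket -> illegal
(4,2): flips 1 -> legal
(4,3): no bracket -> illegal
W mobility = 5

Answer: B=5 W=5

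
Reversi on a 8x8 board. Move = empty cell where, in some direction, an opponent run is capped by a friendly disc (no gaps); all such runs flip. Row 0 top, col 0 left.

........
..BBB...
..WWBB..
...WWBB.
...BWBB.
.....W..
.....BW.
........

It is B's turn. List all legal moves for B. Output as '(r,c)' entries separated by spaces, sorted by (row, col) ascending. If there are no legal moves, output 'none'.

Answer: (2,1) (3,1) (3,2) (4,2) (5,3) (5,4) (6,4) (6,7)

Derivation:
(1,1): no bracket -> illegal
(2,1): flips 2 -> legal
(3,1): flips 1 -> legal
(3,2): flips 4 -> legal
(4,2): flips 1 -> legal
(5,3): flips 1 -> legal
(5,4): flips 2 -> legal
(5,6): no bracket -> illegal
(5,7): no bracket -> illegal
(6,4): flips 1 -> legal
(6,7): flips 1 -> legal
(7,5): no bracket -> illegal
(7,6): no bracket -> illegal
(7,7): no bracket -> illegal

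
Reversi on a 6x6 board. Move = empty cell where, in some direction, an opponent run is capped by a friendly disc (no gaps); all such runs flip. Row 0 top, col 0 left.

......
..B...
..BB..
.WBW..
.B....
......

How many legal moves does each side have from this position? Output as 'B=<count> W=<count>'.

Answer: B=6 W=3

Derivation:
-- B to move --
(2,0): no bracket -> illegal
(2,1): flips 1 -> legal
(2,4): no bracket -> illegal
(3,0): flips 1 -> legal
(3,4): flips 1 -> legal
(4,0): flips 1 -> legal
(4,2): no bracket -> illegal
(4,3): flips 1 -> legal
(4,4): flips 1 -> legal
B mobility = 6
-- W to move --
(0,1): no bracket -> illegal
(0,2): no bracket -> illegal
(0,3): no bracket -> illegal
(1,1): flips 1 -> legal
(1,3): flips 2 -> legal
(1,4): no bracket -> illegal
(2,1): no bracket -> illegal
(2,4): no bracket -> illegal
(3,0): no bracket -> illegal
(3,4): no bracket -> illegal
(4,0): no bracket -> illegal
(4,2): no bracket -> illegal
(4,3): no bracket -> illegal
(5,0): no bracket -> illegal
(5,1): flips 1 -> legal
(5,2): no bracket -> illegal
W mobility = 3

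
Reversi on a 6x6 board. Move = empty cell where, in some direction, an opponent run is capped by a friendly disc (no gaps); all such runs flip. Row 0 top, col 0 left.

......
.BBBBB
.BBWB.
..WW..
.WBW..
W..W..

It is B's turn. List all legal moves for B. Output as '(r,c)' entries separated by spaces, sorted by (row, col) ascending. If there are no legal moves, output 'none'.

(3,0): no bracket -> illegal
(3,1): no bracket -> illegal
(3,4): flips 1 -> legal
(4,0): flips 1 -> legal
(4,4): flips 2 -> legal
(5,1): no bracket -> illegal
(5,2): no bracket -> illegal
(5,4): flips 2 -> legal

Answer: (3,4) (4,0) (4,4) (5,4)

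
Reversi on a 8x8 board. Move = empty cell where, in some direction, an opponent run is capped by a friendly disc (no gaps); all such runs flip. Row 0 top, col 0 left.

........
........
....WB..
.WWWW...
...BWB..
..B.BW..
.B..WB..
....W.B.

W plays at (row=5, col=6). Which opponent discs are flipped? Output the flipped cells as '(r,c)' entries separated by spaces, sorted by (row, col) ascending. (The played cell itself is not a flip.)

Dir NW: opp run (4,5) capped by W -> flip
Dir N: first cell '.' (not opp) -> no flip
Dir NE: first cell '.' (not opp) -> no flip
Dir W: first cell 'W' (not opp) -> no flip
Dir E: first cell '.' (not opp) -> no flip
Dir SW: opp run (6,5) capped by W -> flip
Dir S: first cell '.' (not opp) -> no flip
Dir SE: first cell '.' (not opp) -> no flip

Answer: (4,5) (6,5)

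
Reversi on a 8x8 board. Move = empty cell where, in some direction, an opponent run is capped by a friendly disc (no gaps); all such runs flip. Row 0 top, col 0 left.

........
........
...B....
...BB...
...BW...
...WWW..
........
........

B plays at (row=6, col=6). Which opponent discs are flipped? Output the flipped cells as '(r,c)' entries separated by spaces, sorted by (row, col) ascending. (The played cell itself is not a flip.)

Answer: (4,4) (5,5)

Derivation:
Dir NW: opp run (5,5) (4,4) capped by B -> flip
Dir N: first cell '.' (not opp) -> no flip
Dir NE: first cell '.' (not opp) -> no flip
Dir W: first cell '.' (not opp) -> no flip
Dir E: first cell '.' (not opp) -> no flip
Dir SW: first cell '.' (not opp) -> no flip
Dir S: first cell '.' (not opp) -> no flip
Dir SE: first cell '.' (not opp) -> no flip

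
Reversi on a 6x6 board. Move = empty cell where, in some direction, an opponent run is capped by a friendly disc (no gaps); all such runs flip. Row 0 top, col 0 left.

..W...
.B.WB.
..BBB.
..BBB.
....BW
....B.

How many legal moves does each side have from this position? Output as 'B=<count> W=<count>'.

-- B to move --
(0,1): no bracket -> illegal
(0,3): flips 1 -> legal
(0,4): flips 1 -> legal
(1,2): flips 1 -> legal
(3,5): no bracket -> illegal
(5,5): no bracket -> illegal
B mobility = 3
-- W to move --
(0,0): no bracket -> illegal
(0,1): no bracket -> illegal
(0,3): no bracket -> illegal
(0,4): no bracket -> illegal
(0,5): no bracket -> illegal
(1,0): no bracket -> illegal
(1,2): flips 2 -> legal
(1,5): flips 1 -> legal
(2,0): flips 1 -> legal
(2,1): no bracket -> illegal
(2,5): no bracket -> illegal
(3,1): flips 1 -> legal
(3,5): flips 1 -> legal
(4,1): no bracket -> illegal
(4,2): no bracket -> illegal
(4,3): flips 3 -> legal
(5,3): no bracket -> illegal
(5,5): no bracket -> illegal
W mobility = 6

Answer: B=3 W=6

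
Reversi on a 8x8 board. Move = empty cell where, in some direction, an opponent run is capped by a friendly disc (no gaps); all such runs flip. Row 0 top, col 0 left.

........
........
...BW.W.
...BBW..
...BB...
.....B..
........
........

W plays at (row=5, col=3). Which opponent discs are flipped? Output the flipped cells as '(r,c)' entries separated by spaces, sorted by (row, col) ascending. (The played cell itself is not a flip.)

Dir NW: first cell '.' (not opp) -> no flip
Dir N: opp run (4,3) (3,3) (2,3), next='.' -> no flip
Dir NE: opp run (4,4) capped by W -> flip
Dir W: first cell '.' (not opp) -> no flip
Dir E: first cell '.' (not opp) -> no flip
Dir SW: first cell '.' (not opp) -> no flip
Dir S: first cell '.' (not opp) -> no flip
Dir SE: first cell '.' (not opp) -> no flip

Answer: (4,4)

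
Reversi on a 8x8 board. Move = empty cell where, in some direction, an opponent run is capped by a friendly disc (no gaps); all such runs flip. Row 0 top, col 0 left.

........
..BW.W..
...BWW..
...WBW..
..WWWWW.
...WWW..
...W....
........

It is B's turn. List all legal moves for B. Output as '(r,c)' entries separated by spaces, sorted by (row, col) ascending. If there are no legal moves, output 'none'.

Answer: (0,3) (1,4) (1,6) (2,6) (3,2) (3,6) (5,2) (5,6) (6,4) (7,3)

Derivation:
(0,2): no bracket -> illegal
(0,3): flips 1 -> legal
(0,4): no bracket -> illegal
(0,5): no bracket -> illegal
(0,6): no bracket -> illegal
(1,4): flips 2 -> legal
(1,6): flips 1 -> legal
(2,2): no bracket -> illegal
(2,6): flips 2 -> legal
(3,1): no bracket -> illegal
(3,2): flips 1 -> legal
(3,6): flips 1 -> legal
(3,7): no bracket -> illegal
(4,1): no bracket -> illegal
(4,7): no bracket -> illegal
(5,1): no bracket -> illegal
(5,2): flips 1 -> legal
(5,6): flips 1 -> legal
(5,7): no bracket -> illegal
(6,2): no bracket -> illegal
(6,4): flips 2 -> legal
(6,5): no bracket -> illegal
(6,6): no bracket -> illegal
(7,2): no bracket -> illegal
(7,3): flips 4 -> legal
(7,4): no bracket -> illegal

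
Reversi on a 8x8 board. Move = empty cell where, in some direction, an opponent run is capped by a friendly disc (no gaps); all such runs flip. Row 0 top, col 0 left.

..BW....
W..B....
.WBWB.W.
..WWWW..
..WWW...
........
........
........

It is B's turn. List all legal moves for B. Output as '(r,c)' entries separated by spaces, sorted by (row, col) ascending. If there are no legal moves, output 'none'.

Answer: (0,4) (2,0) (4,6) (5,1) (5,2) (5,3) (5,4) (5,5)

Derivation:
(0,0): no bracket -> illegal
(0,1): no bracket -> illegal
(0,4): flips 1 -> legal
(1,1): no bracket -> illegal
(1,2): no bracket -> illegal
(1,4): no bracket -> illegal
(1,5): no bracket -> illegal
(1,6): no bracket -> illegal
(1,7): no bracket -> illegal
(2,0): flips 1 -> legal
(2,5): no bracket -> illegal
(2,7): no bracket -> illegal
(3,0): no bracket -> illegal
(3,1): no bracket -> illegal
(3,6): no bracket -> illegal
(3,7): no bracket -> illegal
(4,1): no bracket -> illegal
(4,5): no bracket -> illegal
(4,6): flips 1 -> legal
(5,1): flips 2 -> legal
(5,2): flips 2 -> legal
(5,3): flips 3 -> legal
(5,4): flips 2 -> legal
(5,5): flips 2 -> legal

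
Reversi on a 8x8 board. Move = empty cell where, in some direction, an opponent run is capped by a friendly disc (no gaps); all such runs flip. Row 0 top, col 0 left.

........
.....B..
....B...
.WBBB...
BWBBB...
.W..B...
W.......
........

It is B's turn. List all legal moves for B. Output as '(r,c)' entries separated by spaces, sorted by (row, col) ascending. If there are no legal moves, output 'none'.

Answer: (2,0) (2,2) (3,0) (5,0) (6,2)

Derivation:
(2,0): flips 1 -> legal
(2,1): no bracket -> illegal
(2,2): flips 1 -> legal
(3,0): flips 1 -> legal
(5,0): flips 1 -> legal
(5,2): no bracket -> illegal
(6,1): no bracket -> illegal
(6,2): flips 1 -> legal
(7,0): no bracket -> illegal
(7,1): no bracket -> illegal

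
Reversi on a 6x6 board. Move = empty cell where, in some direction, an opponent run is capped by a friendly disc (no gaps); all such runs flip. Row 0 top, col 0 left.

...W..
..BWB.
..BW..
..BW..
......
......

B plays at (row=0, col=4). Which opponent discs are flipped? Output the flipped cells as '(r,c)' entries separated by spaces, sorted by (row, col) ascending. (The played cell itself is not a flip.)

Dir NW: edge -> no flip
Dir N: edge -> no flip
Dir NE: edge -> no flip
Dir W: opp run (0,3), next='.' -> no flip
Dir E: first cell '.' (not opp) -> no flip
Dir SW: opp run (1,3) capped by B -> flip
Dir S: first cell 'B' (not opp) -> no flip
Dir SE: first cell '.' (not opp) -> no flip

Answer: (1,3)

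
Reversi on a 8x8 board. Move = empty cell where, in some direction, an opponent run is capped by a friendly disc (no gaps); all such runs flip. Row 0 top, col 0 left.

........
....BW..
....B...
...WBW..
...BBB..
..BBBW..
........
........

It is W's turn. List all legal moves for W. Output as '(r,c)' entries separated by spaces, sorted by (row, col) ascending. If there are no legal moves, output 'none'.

Answer: (1,3) (5,1) (6,2) (6,3)

Derivation:
(0,3): no bracket -> illegal
(0,4): no bracket -> illegal
(0,5): no bracket -> illegal
(1,3): flips 2 -> legal
(2,3): no bracket -> illegal
(2,5): no bracket -> illegal
(3,2): no bracket -> illegal
(3,6): no bracket -> illegal
(4,1): no bracket -> illegal
(4,2): no bracket -> illegal
(4,6): no bracket -> illegal
(5,1): flips 3 -> legal
(5,6): no bracket -> illegal
(6,1): no bracket -> illegal
(6,2): flips 2 -> legal
(6,3): flips 2 -> legal
(6,4): no bracket -> illegal
(6,5): no bracket -> illegal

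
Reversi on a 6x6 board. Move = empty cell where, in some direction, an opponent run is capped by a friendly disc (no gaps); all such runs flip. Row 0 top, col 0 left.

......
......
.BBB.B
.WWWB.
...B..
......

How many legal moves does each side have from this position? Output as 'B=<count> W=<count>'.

Answer: B=5 W=8

Derivation:
-- B to move --
(2,0): no bracket -> illegal
(2,4): no bracket -> illegal
(3,0): flips 3 -> legal
(4,0): flips 1 -> legal
(4,1): flips 2 -> legal
(4,2): flips 1 -> legal
(4,4): flips 1 -> legal
B mobility = 5
-- W to move --
(1,0): flips 1 -> legal
(1,1): flips 2 -> legal
(1,2): flips 1 -> legal
(1,3): flips 2 -> legal
(1,4): flips 1 -> legal
(1,5): no bracket -> illegal
(2,0): no bracket -> illegal
(2,4): no bracket -> illegal
(3,0): no bracket -> illegal
(3,5): flips 1 -> legal
(4,2): no bracket -> illegal
(4,4): no bracket -> illegal
(4,5): no bracket -> illegal
(5,2): no bracket -> illegal
(5,3): flips 1 -> legal
(5,4): flips 1 -> legal
W mobility = 8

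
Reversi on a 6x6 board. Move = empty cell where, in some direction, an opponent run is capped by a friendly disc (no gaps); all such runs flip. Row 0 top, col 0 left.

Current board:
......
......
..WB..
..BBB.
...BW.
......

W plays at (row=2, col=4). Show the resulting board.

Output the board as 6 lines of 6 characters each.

Answer: ......
......
..WWW.
..BBW.
...BW.
......

Derivation:
Place W at (2,4); scan 8 dirs for brackets.
Dir NW: first cell '.' (not opp) -> no flip
Dir N: first cell '.' (not opp) -> no flip
Dir NE: first cell '.' (not opp) -> no flip
Dir W: opp run (2,3) capped by W -> flip
Dir E: first cell '.' (not opp) -> no flip
Dir SW: opp run (3,3), next='.' -> no flip
Dir S: opp run (3,4) capped by W -> flip
Dir SE: first cell '.' (not opp) -> no flip
All flips: (2,3) (3,4)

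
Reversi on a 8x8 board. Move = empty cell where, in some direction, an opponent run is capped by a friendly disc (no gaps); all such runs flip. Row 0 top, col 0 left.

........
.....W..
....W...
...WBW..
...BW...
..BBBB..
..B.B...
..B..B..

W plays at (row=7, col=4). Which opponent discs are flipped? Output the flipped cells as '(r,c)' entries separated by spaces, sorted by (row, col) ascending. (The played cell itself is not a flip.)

Answer: (5,4) (6,4)

Derivation:
Dir NW: first cell '.' (not opp) -> no flip
Dir N: opp run (6,4) (5,4) capped by W -> flip
Dir NE: first cell '.' (not opp) -> no flip
Dir W: first cell '.' (not opp) -> no flip
Dir E: opp run (7,5), next='.' -> no flip
Dir SW: edge -> no flip
Dir S: edge -> no flip
Dir SE: edge -> no flip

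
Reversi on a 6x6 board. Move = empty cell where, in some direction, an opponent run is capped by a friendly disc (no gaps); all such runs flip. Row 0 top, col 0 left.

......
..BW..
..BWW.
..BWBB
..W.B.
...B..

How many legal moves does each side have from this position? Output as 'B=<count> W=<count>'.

-- B to move --
(0,2): flips 2 -> legal
(0,3): no bracket -> illegal
(0,4): flips 1 -> legal
(1,4): flips 3 -> legal
(1,5): no bracket -> illegal
(2,5): flips 2 -> legal
(3,1): flips 1 -> legal
(4,1): no bracket -> illegal
(4,3): no bracket -> illegal
(5,1): no bracket -> illegal
(5,2): flips 1 -> legal
B mobility = 6
-- W to move --
(0,1): flips 1 -> legal
(0,2): flips 3 -> legal
(0,3): no bracket -> illegal
(1,1): flips 2 -> legal
(2,1): flips 1 -> legal
(2,5): no bracket -> illegal
(3,1): flips 2 -> legal
(4,1): flips 1 -> legal
(4,3): no bracket -> illegal
(4,5): flips 1 -> legal
(5,2): no bracket -> illegal
(5,4): flips 2 -> legal
(5,5): flips 1 -> legal
W mobility = 9

Answer: B=6 W=9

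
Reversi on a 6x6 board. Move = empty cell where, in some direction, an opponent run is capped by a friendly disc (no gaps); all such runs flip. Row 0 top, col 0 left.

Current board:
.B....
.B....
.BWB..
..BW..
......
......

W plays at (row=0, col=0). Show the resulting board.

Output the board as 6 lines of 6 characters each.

Place W at (0,0); scan 8 dirs for brackets.
Dir NW: edge -> no flip
Dir N: edge -> no flip
Dir NE: edge -> no flip
Dir W: edge -> no flip
Dir E: opp run (0,1), next='.' -> no flip
Dir SW: edge -> no flip
Dir S: first cell '.' (not opp) -> no flip
Dir SE: opp run (1,1) capped by W -> flip
All flips: (1,1)

Answer: WB....
.W....
.BWB..
..BW..
......
......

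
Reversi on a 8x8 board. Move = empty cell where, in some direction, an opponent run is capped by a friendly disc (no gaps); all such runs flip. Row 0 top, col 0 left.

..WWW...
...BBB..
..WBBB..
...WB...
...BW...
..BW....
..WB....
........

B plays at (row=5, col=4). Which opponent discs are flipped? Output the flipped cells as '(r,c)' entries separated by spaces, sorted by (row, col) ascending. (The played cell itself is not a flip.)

Answer: (4,4) (5,3)

Derivation:
Dir NW: first cell 'B' (not opp) -> no flip
Dir N: opp run (4,4) capped by B -> flip
Dir NE: first cell '.' (not opp) -> no flip
Dir W: opp run (5,3) capped by B -> flip
Dir E: first cell '.' (not opp) -> no flip
Dir SW: first cell 'B' (not opp) -> no flip
Dir S: first cell '.' (not opp) -> no flip
Dir SE: first cell '.' (not opp) -> no flip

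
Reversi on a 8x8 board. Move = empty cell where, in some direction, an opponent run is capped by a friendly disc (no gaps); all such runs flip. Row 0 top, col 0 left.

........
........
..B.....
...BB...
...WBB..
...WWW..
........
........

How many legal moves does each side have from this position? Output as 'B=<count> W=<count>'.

Answer: B=7 W=7

Derivation:
-- B to move --
(3,2): no bracket -> illegal
(4,2): flips 1 -> legal
(4,6): no bracket -> illegal
(5,2): flips 1 -> legal
(5,6): no bracket -> illegal
(6,2): flips 1 -> legal
(6,3): flips 3 -> legal
(6,4): flips 1 -> legal
(6,5): flips 1 -> legal
(6,6): flips 1 -> legal
B mobility = 7
-- W to move --
(1,1): flips 3 -> legal
(1,2): no bracket -> illegal
(1,3): no bracket -> illegal
(2,1): no bracket -> illegal
(2,3): flips 1 -> legal
(2,4): flips 2 -> legal
(2,5): flips 1 -> legal
(3,1): no bracket -> illegal
(3,2): no bracket -> illegal
(3,5): flips 2 -> legal
(3,6): flips 1 -> legal
(4,2): no bracket -> illegal
(4,6): flips 2 -> legal
(5,6): no bracket -> illegal
W mobility = 7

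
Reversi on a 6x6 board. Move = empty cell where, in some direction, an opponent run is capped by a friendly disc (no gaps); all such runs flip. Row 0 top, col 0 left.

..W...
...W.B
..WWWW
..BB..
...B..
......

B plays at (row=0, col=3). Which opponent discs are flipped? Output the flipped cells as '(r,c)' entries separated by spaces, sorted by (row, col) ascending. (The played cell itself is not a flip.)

Dir NW: edge -> no flip
Dir N: edge -> no flip
Dir NE: edge -> no flip
Dir W: opp run (0,2), next='.' -> no flip
Dir E: first cell '.' (not opp) -> no flip
Dir SW: first cell '.' (not opp) -> no flip
Dir S: opp run (1,3) (2,3) capped by B -> flip
Dir SE: first cell '.' (not opp) -> no flip

Answer: (1,3) (2,3)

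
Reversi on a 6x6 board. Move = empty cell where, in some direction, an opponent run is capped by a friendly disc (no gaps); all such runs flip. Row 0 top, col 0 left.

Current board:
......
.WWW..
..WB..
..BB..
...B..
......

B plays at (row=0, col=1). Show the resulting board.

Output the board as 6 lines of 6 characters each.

Answer: .B....
.WBW..
..WB..
..BB..
...B..
......

Derivation:
Place B at (0,1); scan 8 dirs for brackets.
Dir NW: edge -> no flip
Dir N: edge -> no flip
Dir NE: edge -> no flip
Dir W: first cell '.' (not opp) -> no flip
Dir E: first cell '.' (not opp) -> no flip
Dir SW: first cell '.' (not opp) -> no flip
Dir S: opp run (1,1), next='.' -> no flip
Dir SE: opp run (1,2) capped by B -> flip
All flips: (1,2)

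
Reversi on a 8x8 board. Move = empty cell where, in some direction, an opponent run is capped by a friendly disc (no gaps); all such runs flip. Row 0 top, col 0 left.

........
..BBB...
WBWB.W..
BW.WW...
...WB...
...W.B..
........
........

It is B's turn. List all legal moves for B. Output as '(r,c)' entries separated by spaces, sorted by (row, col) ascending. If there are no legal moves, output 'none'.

(1,0): flips 1 -> legal
(1,1): flips 2 -> legal
(1,5): no bracket -> illegal
(1,6): no bracket -> illegal
(2,4): flips 1 -> legal
(2,6): no bracket -> illegal
(3,2): flips 2 -> legal
(3,5): no bracket -> illegal
(3,6): flips 1 -> legal
(4,0): flips 2 -> legal
(4,1): flips 1 -> legal
(4,2): flips 1 -> legal
(4,5): flips 1 -> legal
(5,2): no bracket -> illegal
(5,4): no bracket -> illegal
(6,2): flips 1 -> legal
(6,3): flips 3 -> legal
(6,4): no bracket -> illegal

Answer: (1,0) (1,1) (2,4) (3,2) (3,6) (4,0) (4,1) (4,2) (4,5) (6,2) (6,3)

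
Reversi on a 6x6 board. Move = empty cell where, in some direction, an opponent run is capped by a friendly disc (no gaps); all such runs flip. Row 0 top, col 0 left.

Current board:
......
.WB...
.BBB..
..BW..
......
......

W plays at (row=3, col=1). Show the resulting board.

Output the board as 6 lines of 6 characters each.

Answer: ......
.WB...
.WBB..
.WWW..
......
......

Derivation:
Place W at (3,1); scan 8 dirs for brackets.
Dir NW: first cell '.' (not opp) -> no flip
Dir N: opp run (2,1) capped by W -> flip
Dir NE: opp run (2,2), next='.' -> no flip
Dir W: first cell '.' (not opp) -> no flip
Dir E: opp run (3,2) capped by W -> flip
Dir SW: first cell '.' (not opp) -> no flip
Dir S: first cell '.' (not opp) -> no flip
Dir SE: first cell '.' (not opp) -> no flip
All flips: (2,1) (3,2)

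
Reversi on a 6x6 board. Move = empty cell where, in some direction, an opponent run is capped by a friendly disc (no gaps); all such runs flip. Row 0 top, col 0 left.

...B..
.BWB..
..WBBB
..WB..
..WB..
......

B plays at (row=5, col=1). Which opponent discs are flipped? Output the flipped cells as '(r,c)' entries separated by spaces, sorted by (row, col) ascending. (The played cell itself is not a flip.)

Dir NW: first cell '.' (not opp) -> no flip
Dir N: first cell '.' (not opp) -> no flip
Dir NE: opp run (4,2) capped by B -> flip
Dir W: first cell '.' (not opp) -> no flip
Dir E: first cell '.' (not opp) -> no flip
Dir SW: edge -> no flip
Dir S: edge -> no flip
Dir SE: edge -> no flip

Answer: (4,2)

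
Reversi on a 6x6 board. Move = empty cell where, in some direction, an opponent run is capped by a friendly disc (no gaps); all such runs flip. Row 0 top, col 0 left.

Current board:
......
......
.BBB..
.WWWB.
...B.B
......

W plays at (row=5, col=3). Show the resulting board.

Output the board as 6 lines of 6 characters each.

Place W at (5,3); scan 8 dirs for brackets.
Dir NW: first cell '.' (not opp) -> no flip
Dir N: opp run (4,3) capped by W -> flip
Dir NE: first cell '.' (not opp) -> no flip
Dir W: first cell '.' (not opp) -> no flip
Dir E: first cell '.' (not opp) -> no flip
Dir SW: edge -> no flip
Dir S: edge -> no flip
Dir SE: edge -> no flip
All flips: (4,3)

Answer: ......
......
.BBB..
.WWWB.
...W.B
...W..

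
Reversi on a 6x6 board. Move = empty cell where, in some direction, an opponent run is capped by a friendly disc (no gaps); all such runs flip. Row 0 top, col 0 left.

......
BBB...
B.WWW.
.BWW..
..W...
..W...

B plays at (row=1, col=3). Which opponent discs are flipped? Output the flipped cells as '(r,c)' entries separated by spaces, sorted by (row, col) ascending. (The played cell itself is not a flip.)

Dir NW: first cell '.' (not opp) -> no flip
Dir N: first cell '.' (not opp) -> no flip
Dir NE: first cell '.' (not opp) -> no flip
Dir W: first cell 'B' (not opp) -> no flip
Dir E: first cell '.' (not opp) -> no flip
Dir SW: opp run (2,2) capped by B -> flip
Dir S: opp run (2,3) (3,3), next='.' -> no flip
Dir SE: opp run (2,4), next='.' -> no flip

Answer: (2,2)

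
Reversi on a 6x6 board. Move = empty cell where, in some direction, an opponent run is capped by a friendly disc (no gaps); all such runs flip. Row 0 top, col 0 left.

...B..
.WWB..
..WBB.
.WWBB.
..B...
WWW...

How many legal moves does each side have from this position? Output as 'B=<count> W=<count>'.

-- B to move --
(0,0): flips 2 -> legal
(0,1): flips 1 -> legal
(0,2): flips 3 -> legal
(1,0): flips 2 -> legal
(2,0): flips 1 -> legal
(2,1): flips 2 -> legal
(3,0): flips 2 -> legal
(4,0): flips 2 -> legal
(4,1): flips 1 -> legal
(4,3): no bracket -> illegal
(5,3): no bracket -> illegal
B mobility = 9
-- W to move --
(0,2): no bracket -> illegal
(0,4): flips 1 -> legal
(1,4): flips 2 -> legal
(1,5): flips 3 -> legal
(2,5): flips 2 -> legal
(3,5): flips 2 -> legal
(4,1): no bracket -> illegal
(4,3): no bracket -> illegal
(4,4): flips 1 -> legal
(4,5): flips 2 -> legal
(5,3): flips 1 -> legal
W mobility = 8

Answer: B=9 W=8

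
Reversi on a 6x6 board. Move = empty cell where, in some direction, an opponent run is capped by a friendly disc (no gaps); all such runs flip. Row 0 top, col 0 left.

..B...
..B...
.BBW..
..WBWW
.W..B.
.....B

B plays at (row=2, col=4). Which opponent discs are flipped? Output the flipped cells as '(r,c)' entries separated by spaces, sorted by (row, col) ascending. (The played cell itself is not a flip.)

Dir NW: first cell '.' (not opp) -> no flip
Dir N: first cell '.' (not opp) -> no flip
Dir NE: first cell '.' (not opp) -> no flip
Dir W: opp run (2,3) capped by B -> flip
Dir E: first cell '.' (not opp) -> no flip
Dir SW: first cell 'B' (not opp) -> no flip
Dir S: opp run (3,4) capped by B -> flip
Dir SE: opp run (3,5), next=edge -> no flip

Answer: (2,3) (3,4)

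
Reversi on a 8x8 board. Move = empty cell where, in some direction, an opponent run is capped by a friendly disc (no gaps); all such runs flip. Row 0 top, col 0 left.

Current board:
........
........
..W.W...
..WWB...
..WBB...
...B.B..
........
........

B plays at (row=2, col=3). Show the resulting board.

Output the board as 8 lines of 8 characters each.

Answer: ........
........
..WBW...
..WBB...
..WBB...
...B.B..
........
........

Derivation:
Place B at (2,3); scan 8 dirs for brackets.
Dir NW: first cell '.' (not opp) -> no flip
Dir N: first cell '.' (not opp) -> no flip
Dir NE: first cell '.' (not opp) -> no flip
Dir W: opp run (2,2), next='.' -> no flip
Dir E: opp run (2,4), next='.' -> no flip
Dir SW: opp run (3,2), next='.' -> no flip
Dir S: opp run (3,3) capped by B -> flip
Dir SE: first cell 'B' (not opp) -> no flip
All flips: (3,3)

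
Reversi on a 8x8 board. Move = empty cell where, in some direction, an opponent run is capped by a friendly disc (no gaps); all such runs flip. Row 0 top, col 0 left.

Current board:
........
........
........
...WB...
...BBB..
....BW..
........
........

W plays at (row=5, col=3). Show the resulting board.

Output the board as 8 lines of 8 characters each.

Answer: ........
........
........
...WB...
...WBB..
...WWW..
........
........

Derivation:
Place W at (5,3); scan 8 dirs for brackets.
Dir NW: first cell '.' (not opp) -> no flip
Dir N: opp run (4,3) capped by W -> flip
Dir NE: opp run (4,4), next='.' -> no flip
Dir W: first cell '.' (not opp) -> no flip
Dir E: opp run (5,4) capped by W -> flip
Dir SW: first cell '.' (not opp) -> no flip
Dir S: first cell '.' (not opp) -> no flip
Dir SE: first cell '.' (not opp) -> no flip
All flips: (4,3) (5,4)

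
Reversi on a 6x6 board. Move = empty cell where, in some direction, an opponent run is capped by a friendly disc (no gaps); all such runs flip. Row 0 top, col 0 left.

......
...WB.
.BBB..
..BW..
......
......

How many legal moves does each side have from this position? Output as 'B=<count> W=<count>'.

Answer: B=6 W=3

Derivation:
-- B to move --
(0,2): no bracket -> illegal
(0,3): flips 1 -> legal
(0,4): flips 1 -> legal
(1,2): flips 1 -> legal
(2,4): no bracket -> illegal
(3,4): flips 1 -> legal
(4,2): no bracket -> illegal
(4,3): flips 1 -> legal
(4,4): flips 1 -> legal
B mobility = 6
-- W to move --
(0,3): no bracket -> illegal
(0,4): no bracket -> illegal
(0,5): no bracket -> illegal
(1,0): no bracket -> illegal
(1,1): flips 1 -> legal
(1,2): no bracket -> illegal
(1,5): flips 1 -> legal
(2,0): no bracket -> illegal
(2,4): no bracket -> illegal
(2,5): no bracket -> illegal
(3,0): no bracket -> illegal
(3,1): flips 2 -> legal
(3,4): no bracket -> illegal
(4,1): no bracket -> illegal
(4,2): no bracket -> illegal
(4,3): no bracket -> illegal
W mobility = 3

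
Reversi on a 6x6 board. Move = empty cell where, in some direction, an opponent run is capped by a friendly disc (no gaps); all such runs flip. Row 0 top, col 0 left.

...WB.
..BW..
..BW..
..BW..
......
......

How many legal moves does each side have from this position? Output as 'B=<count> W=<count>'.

-- B to move --
(0,2): flips 1 -> legal
(1,4): flips 2 -> legal
(2,4): flips 1 -> legal
(3,4): flips 2 -> legal
(4,2): no bracket -> illegal
(4,3): no bracket -> illegal
(4,4): flips 1 -> legal
B mobility = 5
-- W to move --
(0,1): flips 1 -> legal
(0,2): no bracket -> illegal
(0,5): flips 1 -> legal
(1,1): flips 2 -> legal
(1,4): no bracket -> illegal
(1,5): no bracket -> illegal
(2,1): flips 2 -> legal
(3,1): flips 2 -> legal
(4,1): flips 1 -> legal
(4,2): no bracket -> illegal
(4,3): no bracket -> illegal
W mobility = 6

Answer: B=5 W=6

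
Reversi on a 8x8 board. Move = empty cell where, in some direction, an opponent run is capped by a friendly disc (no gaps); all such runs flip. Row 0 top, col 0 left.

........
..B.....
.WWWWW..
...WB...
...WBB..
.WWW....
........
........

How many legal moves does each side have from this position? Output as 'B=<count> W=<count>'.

Answer: B=8 W=8

Derivation:
-- B to move --
(1,0): no bracket -> illegal
(1,1): flips 2 -> legal
(1,3): no bracket -> illegal
(1,4): flips 1 -> legal
(1,5): no bracket -> illegal
(1,6): flips 1 -> legal
(2,0): no bracket -> illegal
(2,6): no bracket -> illegal
(3,0): flips 1 -> legal
(3,1): no bracket -> illegal
(3,2): flips 2 -> legal
(3,5): no bracket -> illegal
(3,6): no bracket -> illegal
(4,0): no bracket -> illegal
(4,1): no bracket -> illegal
(4,2): flips 1 -> legal
(5,0): no bracket -> illegal
(5,4): no bracket -> illegal
(6,0): no bracket -> illegal
(6,1): flips 2 -> legal
(6,2): flips 1 -> legal
(6,3): no bracket -> illegal
(6,4): no bracket -> illegal
B mobility = 8
-- W to move --
(0,1): flips 1 -> legal
(0,2): flips 1 -> legal
(0,3): flips 1 -> legal
(1,1): no bracket -> illegal
(1,3): no bracket -> illegal
(3,5): flips 2 -> legal
(3,6): no bracket -> illegal
(4,6): flips 2 -> legal
(5,4): flips 2 -> legal
(5,5): flips 1 -> legal
(5,6): flips 2 -> legal
W mobility = 8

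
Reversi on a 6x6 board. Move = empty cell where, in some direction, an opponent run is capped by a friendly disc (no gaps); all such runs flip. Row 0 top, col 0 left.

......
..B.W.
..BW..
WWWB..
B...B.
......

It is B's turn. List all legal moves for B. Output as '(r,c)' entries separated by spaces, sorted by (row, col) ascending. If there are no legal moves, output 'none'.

Answer: (1,3) (2,0) (2,4) (3,4) (4,2)

Derivation:
(0,3): no bracket -> illegal
(0,4): no bracket -> illegal
(0,5): no bracket -> illegal
(1,3): flips 1 -> legal
(1,5): no bracket -> illegal
(2,0): flips 1 -> legal
(2,1): no bracket -> illegal
(2,4): flips 1 -> legal
(2,5): no bracket -> illegal
(3,4): flips 1 -> legal
(4,1): no bracket -> illegal
(4,2): flips 1 -> legal
(4,3): no bracket -> illegal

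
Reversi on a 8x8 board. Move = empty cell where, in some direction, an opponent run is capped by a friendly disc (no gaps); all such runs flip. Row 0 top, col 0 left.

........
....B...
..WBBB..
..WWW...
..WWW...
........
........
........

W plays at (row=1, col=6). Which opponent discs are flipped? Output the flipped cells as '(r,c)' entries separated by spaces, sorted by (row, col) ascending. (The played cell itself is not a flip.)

Dir NW: first cell '.' (not opp) -> no flip
Dir N: first cell '.' (not opp) -> no flip
Dir NE: first cell '.' (not opp) -> no flip
Dir W: first cell '.' (not opp) -> no flip
Dir E: first cell '.' (not opp) -> no flip
Dir SW: opp run (2,5) capped by W -> flip
Dir S: first cell '.' (not opp) -> no flip
Dir SE: first cell '.' (not opp) -> no flip

Answer: (2,5)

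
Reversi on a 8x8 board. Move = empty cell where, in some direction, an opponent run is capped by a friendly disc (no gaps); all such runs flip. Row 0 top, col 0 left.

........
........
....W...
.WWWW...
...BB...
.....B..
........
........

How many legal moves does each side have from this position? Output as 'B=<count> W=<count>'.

-- B to move --
(1,3): no bracket -> illegal
(1,4): flips 2 -> legal
(1,5): no bracket -> illegal
(2,0): no bracket -> illegal
(2,1): flips 1 -> legal
(2,2): flips 1 -> legal
(2,3): flips 1 -> legal
(2,5): flips 1 -> legal
(3,0): no bracket -> illegal
(3,5): no bracket -> illegal
(4,0): no bracket -> illegal
(4,1): no bracket -> illegal
(4,2): no bracket -> illegal
(4,5): no bracket -> illegal
B mobility = 5
-- W to move --
(3,5): no bracket -> illegal
(4,2): no bracket -> illegal
(4,5): no bracket -> illegal
(4,6): no bracket -> illegal
(5,2): flips 1 -> legal
(5,3): flips 1 -> legal
(5,4): flips 2 -> legal
(5,6): no bracket -> illegal
(6,4): no bracket -> illegal
(6,5): no bracket -> illegal
(6,6): flips 2 -> legal
W mobility = 4

Answer: B=5 W=4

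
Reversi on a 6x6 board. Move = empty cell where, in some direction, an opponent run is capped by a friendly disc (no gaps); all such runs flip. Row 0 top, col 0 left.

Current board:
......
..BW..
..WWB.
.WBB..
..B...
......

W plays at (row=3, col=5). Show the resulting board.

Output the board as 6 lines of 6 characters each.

Answer: ......
..BW..
..WWW.
.WBB.W
..B...
......

Derivation:
Place W at (3,5); scan 8 dirs for brackets.
Dir NW: opp run (2,4) capped by W -> flip
Dir N: first cell '.' (not opp) -> no flip
Dir NE: edge -> no flip
Dir W: first cell '.' (not opp) -> no flip
Dir E: edge -> no flip
Dir SW: first cell '.' (not opp) -> no flip
Dir S: first cell '.' (not opp) -> no flip
Dir SE: edge -> no flip
All flips: (2,4)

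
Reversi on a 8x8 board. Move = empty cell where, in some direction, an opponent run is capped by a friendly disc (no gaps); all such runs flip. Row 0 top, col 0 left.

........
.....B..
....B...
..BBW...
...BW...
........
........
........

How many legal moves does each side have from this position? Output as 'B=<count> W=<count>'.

-- B to move --
(2,3): no bracket -> illegal
(2,5): flips 1 -> legal
(3,5): flips 1 -> legal
(4,5): flips 1 -> legal
(5,3): no bracket -> illegal
(5,4): flips 2 -> legal
(5,5): flips 1 -> legal
B mobility = 5
-- W to move --
(0,4): no bracket -> illegal
(0,5): no bracket -> illegal
(0,6): no bracket -> illegal
(1,3): no bracket -> illegal
(1,4): flips 1 -> legal
(1,6): no bracket -> illegal
(2,1): no bracket -> illegal
(2,2): flips 1 -> legal
(2,3): no bracket -> illegal
(2,5): no bracket -> illegal
(2,6): no bracket -> illegal
(3,1): flips 2 -> legal
(3,5): no bracket -> illegal
(4,1): no bracket -> illegal
(4,2): flips 1 -> legal
(5,2): flips 1 -> legal
(5,3): no bracket -> illegal
(5,4): no bracket -> illegal
W mobility = 5

Answer: B=5 W=5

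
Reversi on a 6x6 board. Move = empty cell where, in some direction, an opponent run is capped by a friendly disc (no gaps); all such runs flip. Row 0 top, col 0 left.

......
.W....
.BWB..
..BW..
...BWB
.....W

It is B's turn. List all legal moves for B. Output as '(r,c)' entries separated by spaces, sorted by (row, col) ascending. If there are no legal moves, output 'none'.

(0,0): no bracket -> illegal
(0,1): flips 1 -> legal
(0,2): no bracket -> illegal
(1,0): no bracket -> illegal
(1,2): flips 1 -> legal
(1,3): no bracket -> illegal
(2,0): no bracket -> illegal
(2,4): no bracket -> illegal
(3,1): no bracket -> illegal
(3,4): flips 1 -> legal
(3,5): no bracket -> illegal
(4,2): no bracket -> illegal
(5,3): no bracket -> illegal
(5,4): no bracket -> illegal

Answer: (0,1) (1,2) (3,4)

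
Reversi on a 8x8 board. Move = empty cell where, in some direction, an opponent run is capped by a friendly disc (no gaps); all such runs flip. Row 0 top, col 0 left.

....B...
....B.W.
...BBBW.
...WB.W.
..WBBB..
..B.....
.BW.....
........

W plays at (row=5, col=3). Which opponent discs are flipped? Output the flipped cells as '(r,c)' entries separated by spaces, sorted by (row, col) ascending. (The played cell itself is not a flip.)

Answer: (4,3)

Derivation:
Dir NW: first cell 'W' (not opp) -> no flip
Dir N: opp run (4,3) capped by W -> flip
Dir NE: opp run (4,4), next='.' -> no flip
Dir W: opp run (5,2), next='.' -> no flip
Dir E: first cell '.' (not opp) -> no flip
Dir SW: first cell 'W' (not opp) -> no flip
Dir S: first cell '.' (not opp) -> no flip
Dir SE: first cell '.' (not opp) -> no flip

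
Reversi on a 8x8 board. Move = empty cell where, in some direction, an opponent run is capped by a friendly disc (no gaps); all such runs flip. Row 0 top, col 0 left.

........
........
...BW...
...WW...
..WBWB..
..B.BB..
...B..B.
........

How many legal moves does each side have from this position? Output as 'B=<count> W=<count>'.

Answer: B=5 W=10

Derivation:
-- B to move --
(1,3): no bracket -> illegal
(1,4): flips 3 -> legal
(1,5): no bracket -> illegal
(2,2): flips 2 -> legal
(2,5): flips 2 -> legal
(3,1): no bracket -> illegal
(3,2): flips 1 -> legal
(3,5): no bracket -> illegal
(4,1): flips 1 -> legal
(5,1): no bracket -> illegal
(5,3): no bracket -> illegal
B mobility = 5
-- W to move --
(1,2): flips 1 -> legal
(1,3): flips 1 -> legal
(1,4): no bracket -> illegal
(2,2): flips 1 -> legal
(3,2): no bracket -> illegal
(3,5): no bracket -> illegal
(3,6): no bracket -> illegal
(4,1): no bracket -> illegal
(4,6): flips 1 -> legal
(5,1): no bracket -> illegal
(5,3): flips 1 -> legal
(5,6): flips 1 -> legal
(5,7): no bracket -> illegal
(6,1): flips 2 -> legal
(6,2): flips 1 -> legal
(6,4): flips 1 -> legal
(6,5): no bracket -> illegal
(6,7): no bracket -> illegal
(7,2): no bracket -> illegal
(7,3): no bracket -> illegal
(7,4): no bracket -> illegal
(7,5): no bracket -> illegal
(7,6): no bracket -> illegal
(7,7): flips 2 -> legal
W mobility = 10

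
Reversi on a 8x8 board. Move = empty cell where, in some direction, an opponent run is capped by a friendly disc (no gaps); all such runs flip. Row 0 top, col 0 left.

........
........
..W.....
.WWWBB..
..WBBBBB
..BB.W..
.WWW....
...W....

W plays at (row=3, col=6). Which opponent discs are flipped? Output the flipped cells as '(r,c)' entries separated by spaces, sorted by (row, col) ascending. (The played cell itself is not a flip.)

Answer: (3,4) (3,5)

Derivation:
Dir NW: first cell '.' (not opp) -> no flip
Dir N: first cell '.' (not opp) -> no flip
Dir NE: first cell '.' (not opp) -> no flip
Dir W: opp run (3,5) (3,4) capped by W -> flip
Dir E: first cell '.' (not opp) -> no flip
Dir SW: opp run (4,5), next='.' -> no flip
Dir S: opp run (4,6), next='.' -> no flip
Dir SE: opp run (4,7), next=edge -> no flip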